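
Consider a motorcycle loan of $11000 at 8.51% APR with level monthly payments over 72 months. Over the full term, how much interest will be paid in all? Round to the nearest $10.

Monthly rate = 8.51%/12 = 0.0070917; payment = 11,000 × 0.0070917 / (1 − (1+0.0070917)^−72) = $195.62.
Total paid = 72 × $195.62 = $14,084.64; interest = $14,084.64 − $11,000 = $3,084.64.

$3,080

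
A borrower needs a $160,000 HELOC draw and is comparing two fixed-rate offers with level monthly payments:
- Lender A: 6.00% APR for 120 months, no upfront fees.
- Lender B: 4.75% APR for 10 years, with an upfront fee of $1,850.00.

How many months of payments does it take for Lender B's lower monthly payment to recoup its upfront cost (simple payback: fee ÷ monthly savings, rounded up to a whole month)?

19 months

Lender A: at 6.00% the monthly rate is 0.0050000, so the payment is 160,000 × 0.0050000 / (1 − 1.0050000^−120) = $1,776.33.
Lender B: at 4.75% the monthly rate is 0.0039583, so the payment is 160,000 × 0.0039583 / (1 − 1.0039583^−120) = $1,677.56.
Monthly savings = $1,776.33 − $1,677.56 = $98.77.
Break-even = $1,850.00 / $98.77 = 18.73 → 19 months.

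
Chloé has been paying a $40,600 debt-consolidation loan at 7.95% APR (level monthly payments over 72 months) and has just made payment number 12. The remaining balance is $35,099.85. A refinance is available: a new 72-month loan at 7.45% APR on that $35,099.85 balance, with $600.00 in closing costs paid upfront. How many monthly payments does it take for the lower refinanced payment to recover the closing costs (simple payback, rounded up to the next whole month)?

Current payment = 40,600 × 7.95%/12 / (1 − (1+0.0066250)^−72) = $710.86.
Refinanced payment = 35,099.85 × 0.0062083 / (1 − (1+0.0062083)^−72) = $606.03.
Monthly savings = $710.86 − $606.03 = $104.83.
Break-even = $600.00 / $104.83 = 5.72 → 6 months.

6 months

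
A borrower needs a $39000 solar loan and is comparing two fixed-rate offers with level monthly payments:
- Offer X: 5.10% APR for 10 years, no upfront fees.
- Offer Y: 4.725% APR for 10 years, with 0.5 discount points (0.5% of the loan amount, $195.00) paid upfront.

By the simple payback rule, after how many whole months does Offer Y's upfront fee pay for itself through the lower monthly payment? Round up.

28 months

Offer X: at 5.10% the monthly rate is 0.0042500, so the payment is 39,000 × 0.0042500 / (1 − 1.0042500^−120) = $415.56.
Offer Y: monthly rate = 4.725%/12 = 0.0039375; payment = 39,000 × 0.0039375 / (1 − (1+0.0039375)^−120) = $408.43.
Monthly savings = $415.56 − $408.43 = $7.13.
Break-even = $195.00 / $7.13 = 27.35 → 28 months.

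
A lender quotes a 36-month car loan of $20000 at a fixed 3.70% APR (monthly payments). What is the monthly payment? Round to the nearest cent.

$587.81

At 3.70% the monthly rate is 0.0030833, so the payment is 20,000 × 0.0030833 / (1 − 1.0030833^−36) = $587.81.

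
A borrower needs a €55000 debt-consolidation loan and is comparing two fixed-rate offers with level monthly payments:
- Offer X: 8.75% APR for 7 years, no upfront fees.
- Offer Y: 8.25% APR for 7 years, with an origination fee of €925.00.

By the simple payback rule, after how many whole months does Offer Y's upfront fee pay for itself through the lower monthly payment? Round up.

Offer X: at 8.75% the monthly rate is 0.0072917, so the payment is 55,000 × 0.0072917 / (1 − 1.0072917^−84) = €877.94.
Offer Y: at 8.25% the monthly rate is 0.0068750, so the payment is 55,000 × 0.0068750 / (1 − 1.0068750^−84) = €864.11.
Monthly savings = €877.94 − €864.11 = €13.83.
Break-even = €925.00 / €13.83 = 66.88 → 67 months.

67 months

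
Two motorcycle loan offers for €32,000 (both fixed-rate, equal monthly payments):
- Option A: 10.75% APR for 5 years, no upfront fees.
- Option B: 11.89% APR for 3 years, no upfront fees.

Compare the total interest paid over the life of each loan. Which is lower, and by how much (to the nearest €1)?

Option A: at 10.75% the monthly rate is 0.0089583, so the payment is 32,000 × 0.0089583 / (1 − 1.0089583^−60) = €691.77.
Total interest on Option A = 60 × €691.77 − €32,000 = €9,506.20.
Option B: at 11.89% the monthly rate is 0.0099083, so the payment is 32,000 × 0.0099083 / (1 − 1.0099083^−36) = €1,061.18.
Total interest on Option B = 36 × €1,061.18 − €32,000 = €6,202.48.
Option B is lower by €3,303.72.

Option B by €3,304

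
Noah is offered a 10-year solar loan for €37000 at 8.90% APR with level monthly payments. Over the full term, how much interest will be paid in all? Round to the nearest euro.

€19,004

Monthly rate = 8.9%/12 = 0.0074167; payment = 37,000 × 0.0074167 / (1 − (1+0.0074167)^−120) = €466.70.
Total paid = 120 × €466.70 = €56,004.00; interest = €56,004.00 − €37,000 = €19,004.00.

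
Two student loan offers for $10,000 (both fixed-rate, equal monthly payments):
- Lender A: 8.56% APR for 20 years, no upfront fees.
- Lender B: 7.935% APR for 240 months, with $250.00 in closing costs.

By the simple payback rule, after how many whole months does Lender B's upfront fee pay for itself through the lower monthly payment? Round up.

64 months

Lender A: monthly rate = 8.56%/12 = 0.0071333; payment = 10,000 × 0.0071333 / (1 − (1+0.0071333)^−240) = $87.16.
Lender B: monthly rate = 7.935%/12 = 0.0066125; payment = 10,000 × 0.0066125 / (1 − (1+0.0066125)^−240) = $83.24.
Monthly savings = $87.16 − $83.24 = $3.92.
Break-even = $250.00 / $3.92 = 63.78 → 64 months.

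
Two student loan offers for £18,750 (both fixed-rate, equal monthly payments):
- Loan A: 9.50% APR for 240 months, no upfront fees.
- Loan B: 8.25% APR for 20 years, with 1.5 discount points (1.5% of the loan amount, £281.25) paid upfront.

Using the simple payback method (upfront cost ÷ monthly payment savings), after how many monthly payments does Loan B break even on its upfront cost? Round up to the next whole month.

19 months

Loan A: at 9.50% the monthly rate is 0.0079167, so the payment is 18,750 × 0.0079167 / (1 − 1.0079167^−240) = £174.77.
Loan B: at 8.25% the monthly rate is 0.0068750, so the payment is 18,750 × 0.0068750 / (1 − 1.0068750^−240) = £159.76.
Monthly savings = £174.77 − £159.76 = £15.01.
Break-even = £281.25 / £15.01 = 18.74 → 19 months.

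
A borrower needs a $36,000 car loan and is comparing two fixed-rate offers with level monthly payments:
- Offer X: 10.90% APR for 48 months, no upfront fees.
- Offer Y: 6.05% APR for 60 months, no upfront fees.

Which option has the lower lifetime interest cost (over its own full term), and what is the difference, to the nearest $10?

Offer X: at 10.90% the monthly rate is 0.0090833, so the payment is 36,000 × 0.0090833 / (1 − 1.0090833^−48) = $928.69.
Total interest on Offer X = 48 × $928.69 − $36,000 = $8,577.12.
Offer Y: monthly rate = 6.05%/12 = 0.0050417; payment = 36,000 × 0.0050417 / (1 − (1+0.0050417)^−60) = $696.82.
Total interest on Offer Y = 60 × $696.82 − $36,000 = $5,809.20.
Offer Y is lower by $2,767.92.

Offer Y by $2,770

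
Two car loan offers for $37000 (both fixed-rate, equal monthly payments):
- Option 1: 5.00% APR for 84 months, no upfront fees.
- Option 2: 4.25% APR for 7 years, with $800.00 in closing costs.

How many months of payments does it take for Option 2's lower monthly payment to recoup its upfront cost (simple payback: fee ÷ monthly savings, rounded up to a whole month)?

Option 1: monthly rate = 5%/12 = 0.0041667; payment = 37,000 × 0.0041667 / (1 − (1+0.0041667)^−84) = $522.95.
Option 2: at 4.25% the monthly rate is 0.0035417, so the payment is 37,000 × 0.0035417 / (1 − 1.0035417^−84) = $510.01.
Monthly savings = $522.95 − $510.01 = $12.94.
Break-even = $800.00 / $12.94 = 61.82 → 62 months.

62 months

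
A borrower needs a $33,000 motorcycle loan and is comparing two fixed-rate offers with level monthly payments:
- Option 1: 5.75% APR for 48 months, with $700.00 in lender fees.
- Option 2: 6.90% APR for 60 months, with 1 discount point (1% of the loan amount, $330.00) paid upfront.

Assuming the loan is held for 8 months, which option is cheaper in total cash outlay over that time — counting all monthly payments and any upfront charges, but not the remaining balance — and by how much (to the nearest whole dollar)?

Option 2 by $1,325

Option 1: at 5.75% the monthly rate is 0.0047917, so the payment is 33,000 × 0.0047917 / (1 − 1.0047917^−48) = $771.23.
Option 2: at 6.90% the monthly rate is 0.0057500, so the payment is 33,000 × 0.0057500 / (1 − 1.0057500^−60) = $651.88.
Over 8 months: Option 1 costs 8 × $771.23 + $700.00 = $6,869.84; Option 2 costs 8 × $651.88 + $330.00 = $5,545.04.
Option 2 is cheaper by $6,869.84 − $5,545.04 = $1,324.80.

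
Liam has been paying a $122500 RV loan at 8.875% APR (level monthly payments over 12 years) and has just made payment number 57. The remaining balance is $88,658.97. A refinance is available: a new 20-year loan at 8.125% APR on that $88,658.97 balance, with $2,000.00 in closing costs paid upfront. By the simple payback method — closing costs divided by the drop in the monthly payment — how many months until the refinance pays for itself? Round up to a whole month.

4 months

Current payment = 122,500 × 8.875%/12 / (1 − (1+0.0073958)^−144) = $1,385.48.
Refinanced payment = 88,658.97 × 0.0067708 / (1 − (1+0.0067708)^−240) = $748.49.
Monthly savings = $1,385.48 − $748.49 = $636.99.
Break-even = $2,000.00 / $636.99 = 3.14 → 4 months.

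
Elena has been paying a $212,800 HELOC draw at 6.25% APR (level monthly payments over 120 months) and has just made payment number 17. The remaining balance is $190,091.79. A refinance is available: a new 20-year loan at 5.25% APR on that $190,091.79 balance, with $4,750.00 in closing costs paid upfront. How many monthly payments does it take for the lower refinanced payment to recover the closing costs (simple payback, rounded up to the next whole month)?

Current payment = 212,800 × 6.25%/12 / (1 − (1+0.0052083)^−120) = $2,389.32.
Refinanced payment = 190,091.79 × 0.0043750 / (1 − (1+0.0043750)^−240) = $1,280.92.
Monthly savings = $2,389.32 − $1,280.92 = $1,108.40.
Break-even = $4,750.00 / $1,108.40 = 4.29 → 5 months.

5 months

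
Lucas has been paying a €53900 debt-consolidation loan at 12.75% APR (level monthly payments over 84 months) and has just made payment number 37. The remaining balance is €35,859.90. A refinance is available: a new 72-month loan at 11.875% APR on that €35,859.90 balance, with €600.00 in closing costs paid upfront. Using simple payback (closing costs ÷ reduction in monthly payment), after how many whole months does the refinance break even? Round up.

Current payment = 53,900 × 12.75%/12 / (1 − (1+0.0106250)^−84) = €973.24.
Refinanced payment = 35,859.90 × 0.0098958 / (1 − (1+0.0098958)^−72) = €698.74.
Monthly savings = €973.24 − €698.74 = €274.50.
Break-even = €600.00 / €274.50 = 2.19 → 3 months.

3 months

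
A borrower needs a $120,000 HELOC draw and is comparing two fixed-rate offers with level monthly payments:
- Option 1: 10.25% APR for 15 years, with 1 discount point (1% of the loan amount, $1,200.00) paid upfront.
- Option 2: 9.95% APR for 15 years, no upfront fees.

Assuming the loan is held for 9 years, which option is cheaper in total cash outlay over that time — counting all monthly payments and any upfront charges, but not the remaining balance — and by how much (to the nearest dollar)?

Option 2 by $3,585

Option 1: at 10.25% the monthly rate is 0.0085417, so the payment is 120,000 × 0.0085417 / (1 − 1.0085417^−180) = $1,307.94.
Option 2: monthly rate = 9.95%/12 = 0.0082917; payment = 120,000 × 0.0082917 / (1 − (1+0.0082917)^−180) = $1,285.86.
Over 108 months: Option 1 costs 108 × $1,307.94 + $1,200.00 = $142,457.52; Option 2 costs 108 × $1,285.86 = $138,872.88.
Option 2 is cheaper by $142,457.52 − $138,872.88 = $3,584.64.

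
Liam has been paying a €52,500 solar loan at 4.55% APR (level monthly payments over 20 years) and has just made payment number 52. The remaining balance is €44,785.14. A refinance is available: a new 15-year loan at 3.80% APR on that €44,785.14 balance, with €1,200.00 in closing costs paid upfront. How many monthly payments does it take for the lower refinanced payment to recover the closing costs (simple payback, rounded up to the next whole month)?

Current payment = 52,500 × 4.55%/12 / (1 − (1+0.0037917)^−240) = €333.56.
Refinanced payment = 44,785.14 × 0.0031667 / (1 − (1+0.0031667)^−180) = €326.80.
Monthly savings = €333.56 − €326.80 = €6.76.
Break-even = €1,200.00 / €6.76 = 177.51 → 178 months.

178 months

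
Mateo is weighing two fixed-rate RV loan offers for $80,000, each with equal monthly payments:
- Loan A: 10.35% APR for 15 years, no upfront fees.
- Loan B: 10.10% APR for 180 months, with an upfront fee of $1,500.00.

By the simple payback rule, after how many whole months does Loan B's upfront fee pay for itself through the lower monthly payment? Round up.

122 months

Loan A: monthly rate = 10.35%/12 = 0.0086250; payment = 80,000 × 0.0086250 / (1 − (1+0.0086250)^−180) = $876.89.
Loan B: at 10.10% the monthly rate is 0.0084167, so the payment is 80,000 × 0.0084167 / (1 − 1.0084167^−180) = $864.58.
Monthly savings = $876.89 − $864.58 = $12.31.
Break-even = $1,500.00 / $12.31 = 121.85 → 122 months.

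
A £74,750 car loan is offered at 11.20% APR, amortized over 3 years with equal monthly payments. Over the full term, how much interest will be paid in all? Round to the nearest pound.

£13,605

At 11.20% the monthly rate is 0.0093333, so the payment is 74,750 × 0.0093333 / (1 − 1.0093333^−36) = £2,454.30.
Total paid = 36 × £2,454.30 = £88,354.80; interest = £88,354.80 − £74,750 = £13,604.80.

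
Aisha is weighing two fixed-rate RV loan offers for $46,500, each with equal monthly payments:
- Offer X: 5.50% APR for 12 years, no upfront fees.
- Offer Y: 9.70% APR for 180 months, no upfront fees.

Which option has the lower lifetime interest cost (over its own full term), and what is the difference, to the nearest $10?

Offer X by $24,790

Offer X: monthly rate = 5.5%/12 = 0.0045833; payment = 46,500 × 0.0045833 / (1 − (1+0.0045833)^−144) = $441.83.
Total interest on Offer X = 144 × $441.83 − $46,500 = $17,123.52.
Offer Y: monthly rate = 9.7%/12 = 0.0080833; payment = 46,500 × 0.0080833 / (1 − (1+0.0080833)^−180) = $491.19.
Total interest on Offer Y = 180 × $491.19 − $46,500 = $41,914.20.
Offer X is lower by $24,790.68.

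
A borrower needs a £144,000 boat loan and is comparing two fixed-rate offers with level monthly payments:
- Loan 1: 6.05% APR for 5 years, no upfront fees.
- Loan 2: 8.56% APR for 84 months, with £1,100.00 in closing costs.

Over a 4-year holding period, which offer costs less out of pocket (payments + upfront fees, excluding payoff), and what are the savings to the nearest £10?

Loan 1: at 6.05% the monthly rate is 0.0050417, so the payment is 144,000 × 0.0050417 / (1 − 1.0050417^−60) = £2,787.27.
Loan 2: monthly rate = 8.56%/12 = 0.0071333; payment = 144,000 × 0.0071333 / (1 − (1+0.0071333)^−84) = £2,284.80.
Over 48 months: Loan 1 costs 48 × £2,787.27 = £133,788.96; Loan 2 costs 48 × £2,284.80 + £1,100.00 = £110,770.40.
Loan 2 is cheaper by £133,788.96 − £110,770.40 = £23,018.56.

Loan 2 by £23,020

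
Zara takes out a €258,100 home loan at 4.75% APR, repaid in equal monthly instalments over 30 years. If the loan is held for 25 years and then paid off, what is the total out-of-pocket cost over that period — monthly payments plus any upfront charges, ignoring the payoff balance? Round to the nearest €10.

At 4.75% the monthly rate is 0.0039583, so the payment is 258,100 × 0.0039583 / (1 − 1.0039583^−360) = €1,346.37.
Total outlay = 300 × €1,346.37 = €403,911.00.

€403,910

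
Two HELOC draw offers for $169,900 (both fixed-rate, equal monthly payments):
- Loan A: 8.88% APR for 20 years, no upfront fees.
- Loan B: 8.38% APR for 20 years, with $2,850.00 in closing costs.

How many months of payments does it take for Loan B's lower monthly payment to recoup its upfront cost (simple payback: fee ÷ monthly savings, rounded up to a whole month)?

Loan A: monthly rate = 8.88%/12 = 0.0074000; payment = 169,900 × 0.0074000 / (1 − (1+0.0074000)^−240) = $1,515.55.
Loan B: at 8.38% the monthly rate is 0.0069833, so the payment is 169,900 × 0.0069833 / (1 − 1.0069833^−240) = $1,461.55.
Monthly savings = $1,515.55 − $1,461.55 = $54.00.
Break-even = $2,850.00 / $54.00 = 52.78 → 53 months.

53 months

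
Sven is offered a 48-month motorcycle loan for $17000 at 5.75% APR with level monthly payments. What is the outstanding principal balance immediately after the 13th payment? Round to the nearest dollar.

$12,774

With monthly rate i = 5.75%/12 = 0.0047917, the balance after k of n payments is P · [(1+i)^n − (1+i)^k] / [(1+i)^n − 1].
(1+0.0047917)^48 = 1.25790887 and (1+0.0047917)^13 = 1.06411440, so the balance is 17,000 × (1.25790887 − 1.06411440) / (1.25790887 − 1) = $12,773.92.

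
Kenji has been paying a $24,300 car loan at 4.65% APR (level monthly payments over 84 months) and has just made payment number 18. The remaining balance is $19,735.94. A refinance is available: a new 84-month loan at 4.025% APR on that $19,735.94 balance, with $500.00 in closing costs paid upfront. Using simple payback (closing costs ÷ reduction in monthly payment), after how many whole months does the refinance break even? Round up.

Current payment = 24,300 × 4.65%/12 / (1 − (1+0.0038750)^−84) = $339.47.
Refinanced payment = 19,735.94 × 0.0033542 / (1 − (1+0.0033542)^−84) = $269.99.
Monthly savings = $339.47 − $269.99 = $69.48.
Break-even = $500.00 / $69.48 = 7.20 → 8 months.

8 months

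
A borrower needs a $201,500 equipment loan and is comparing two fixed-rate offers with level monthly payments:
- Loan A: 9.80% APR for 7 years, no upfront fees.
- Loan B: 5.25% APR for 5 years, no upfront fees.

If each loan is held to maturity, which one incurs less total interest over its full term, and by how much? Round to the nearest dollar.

Loan B by $49,705

Loan A: monthly rate = 9.8%/12 = 0.0081667; payment = 201,500 × 0.0081667 / (1 − (1+0.0081667)^−84) = $3,324.35.
Total interest on Loan A = 84 × $3,324.35 − $201,500 = $77,745.40.
Loan B: monthly rate = 5.25%/12 = 0.0043750; payment = 201,500 × 0.0043750 / (1 − (1+0.0043750)^−60) = $3,825.68.
Total interest on Loan B = 60 × $3,825.68 − $201,500 = $28,040.80.
Loan B is lower by $49,704.60.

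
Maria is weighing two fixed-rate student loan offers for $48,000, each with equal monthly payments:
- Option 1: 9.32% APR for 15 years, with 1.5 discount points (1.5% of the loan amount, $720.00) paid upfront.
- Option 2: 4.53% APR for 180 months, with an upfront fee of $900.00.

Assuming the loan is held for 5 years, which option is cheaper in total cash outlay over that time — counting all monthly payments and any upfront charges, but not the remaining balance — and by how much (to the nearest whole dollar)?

Option 1: at 9.32% the monthly rate is 0.0077667, so the payment is 48,000 × 0.0077667 / (1 − 1.0077667^−180) = $496.03.
Option 2: at 4.53% the monthly rate is 0.0037750, so the payment is 48,000 × 0.0037750 / (1 − 1.0037750^−180) = $367.93.
Over 60 months: Option 1 costs 60 × $496.03 + $720.00 = $30,481.80; Option 2 costs 60 × $367.93 + $900.00 = $22,975.80.
Option 2 is cheaper by $30,481.80 − $22,975.80 = $7,506.00.

Option 2 by $7,506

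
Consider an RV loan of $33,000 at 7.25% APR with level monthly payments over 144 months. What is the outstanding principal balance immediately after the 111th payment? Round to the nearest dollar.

$10,257

With monthly rate i = 7.25%/12 = 0.0060417, the balance after k of n payments is P · [(1+i)^n − (1+i)^k] / [(1+i)^n − 1].
(1+0.0060417)^144 = 2.38067108 and (1+0.0060417)^111 = 1.95151750, so the balance is 33,000 × (2.38067108 − 1.95151750) / (2.38067108 − 1) = $10,257.38.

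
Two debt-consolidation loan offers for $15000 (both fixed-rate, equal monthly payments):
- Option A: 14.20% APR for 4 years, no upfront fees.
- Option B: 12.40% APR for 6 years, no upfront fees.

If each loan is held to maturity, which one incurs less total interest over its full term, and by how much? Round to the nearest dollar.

Option A by $1,592

Option A: monthly rate = 14.2%/12 = 0.0118333; payment = 15,000 × 0.0118333 / (1 − (1+0.0118333)^−48) = $411.40.
Total interest on Option A = 48 × $411.40 − $15,000 = $4,747.20.
Option B: monthly rate = 12.4%/12 = 0.0103333; payment = 15,000 × 0.0103333 / (1 − (1+0.0103333)^−72) = $296.38.
Total interest on Option B = 72 × $296.38 − $15,000 = $6,339.36.
Option A is lower by $1,592.16.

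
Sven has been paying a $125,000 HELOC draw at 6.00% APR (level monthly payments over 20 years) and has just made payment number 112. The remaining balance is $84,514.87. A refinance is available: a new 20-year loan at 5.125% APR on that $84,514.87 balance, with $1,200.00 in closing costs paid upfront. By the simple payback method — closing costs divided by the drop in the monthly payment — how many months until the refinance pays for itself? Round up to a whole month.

Current payment = 125,000 × 6%/12 / (1 − (1+0.0050000)^−240) = $895.54.
Refinanced payment = 84,514.87 × 0.0042708 / (1 − (1+0.0042708)^−240) = $563.61.
Monthly savings = $895.54 − $563.61 = $331.93.
Break-even = $1,200.00 / $331.93 = 3.62 → 4 months.

4 months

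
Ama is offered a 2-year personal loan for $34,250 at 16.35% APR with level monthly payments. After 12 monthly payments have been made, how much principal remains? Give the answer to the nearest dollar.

With monthly rate i = 16.35%/12 = 0.0136250, the balance after k of n payments is P · [(1+i)^n − (1+i)^k] / [(1+i)^n − 1].
(1+0.0136250)^24 = 1.38374327 and (1+0.0136250)^12 = 1.17632618, so the balance is 34,250 × (1.38374327 − 1.17632618) / (1.38374327 − 1) = $18,512.47.

$18,512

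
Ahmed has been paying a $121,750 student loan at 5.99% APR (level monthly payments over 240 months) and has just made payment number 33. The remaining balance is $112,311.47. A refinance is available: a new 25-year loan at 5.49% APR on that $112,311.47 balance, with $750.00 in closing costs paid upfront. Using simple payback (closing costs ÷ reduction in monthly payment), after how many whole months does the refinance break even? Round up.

5 months

Current payment = 121,750 × 5.99%/12 / (1 − (1+0.0049917)^−240) = $871.55.
Refinanced payment = 112,311.47 × 0.0045750 / (1 − (1+0.0045750)^−300) = $689.02.
Monthly savings = $871.55 − $689.02 = $182.53.
Break-even = $750.00 / $182.53 = 4.11 → 5 months.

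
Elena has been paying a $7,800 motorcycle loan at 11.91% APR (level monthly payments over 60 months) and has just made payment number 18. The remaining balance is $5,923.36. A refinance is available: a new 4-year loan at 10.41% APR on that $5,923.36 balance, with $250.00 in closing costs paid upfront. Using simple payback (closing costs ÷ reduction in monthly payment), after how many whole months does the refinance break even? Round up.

12 months

Current payment = 7,800 × 11.91%/12 / (1 − (1+0.0099250)^−60) = $173.15.
Refinanced payment = 5,923.36 × 0.0086750 / (1 − (1+0.0086750)^−48) = $151.40.
Monthly savings = $173.15 − $151.40 = $21.75.
Break-even = $250.00 / $21.75 = 11.49 → 12 months.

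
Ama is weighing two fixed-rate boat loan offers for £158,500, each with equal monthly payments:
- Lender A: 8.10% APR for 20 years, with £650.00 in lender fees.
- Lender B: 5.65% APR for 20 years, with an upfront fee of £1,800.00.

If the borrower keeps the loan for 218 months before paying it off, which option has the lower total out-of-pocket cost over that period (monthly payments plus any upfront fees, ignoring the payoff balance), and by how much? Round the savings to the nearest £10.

Lender B by £49,400

Lender A: monthly rate = 8.1%/12 = 0.0067500; payment = 158,500 × 0.0067500 / (1 − (1+0.0067500)^−240) = £1,335.64.
Lender B: monthly rate = 5.65%/12 = 0.0047083; payment = 158,500 × 0.0047083 / (1 − (1+0.0047083)^−240) = £1,103.77.
Over 218 months: Lender A costs 218 × £1,335.64 + £650.00 = £291,819.52; Lender B costs 218 × £1,103.77 + £1,800.00 = £242,421.86.
Lender B is cheaper by £291,819.52 − £242,421.86 = £49,397.66.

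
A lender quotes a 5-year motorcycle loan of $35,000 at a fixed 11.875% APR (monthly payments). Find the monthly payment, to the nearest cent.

$776.35

Monthly rate = 11.875%/12 = 0.0098958; payment = 35,000 × 0.0098958 / (1 − (1+0.0098958)^−60) = $776.35.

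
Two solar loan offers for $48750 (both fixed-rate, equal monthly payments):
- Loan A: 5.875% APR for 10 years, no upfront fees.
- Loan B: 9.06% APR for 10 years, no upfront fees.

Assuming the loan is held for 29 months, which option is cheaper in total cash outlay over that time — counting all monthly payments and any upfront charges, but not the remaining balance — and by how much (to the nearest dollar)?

Loan A by $2,348

Loan A: at 5.875% the monthly rate is 0.0048958, so the payment is 48,750 × 0.0048958 / (1 − 1.0048958^−120) = $538.17.
Loan B: at 9.06% the monthly rate is 0.0075500, so the payment is 48,750 × 0.0075500 / (1 − 1.0075500^−120) = $619.13.
Over 29 months: Loan A costs 29 × $538.17 = $15,606.93; Loan B costs 29 × $619.13 = $17,954.77.
Loan A is cheaper by $17,954.77 − $15,606.93 = $2,347.84.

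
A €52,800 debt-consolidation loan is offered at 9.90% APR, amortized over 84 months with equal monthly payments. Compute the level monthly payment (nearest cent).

€873.82

At 9.90% the monthly rate is 0.0082500, so the payment is 52,800 × 0.0082500 / (1 − 1.0082500^−84) = €873.82.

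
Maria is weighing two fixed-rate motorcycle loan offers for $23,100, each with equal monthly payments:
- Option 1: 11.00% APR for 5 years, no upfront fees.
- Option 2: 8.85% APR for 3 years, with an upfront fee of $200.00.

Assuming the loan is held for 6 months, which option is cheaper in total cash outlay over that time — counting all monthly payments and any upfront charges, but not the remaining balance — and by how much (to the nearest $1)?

Option 1 by $1,584

Option 1: monthly rate = 11%/12 = 0.0091667; payment = 23,100 × 0.0091667 / (1 − (1+0.0091667)^−60) = $502.25.
Option 2: monthly rate = 8.85%/12 = 0.0073750; payment = 23,100 × 0.0073750 / (1 − (1+0.0073750)^−36) = $732.96.
Over 6 months: Option 1 costs 6 × $502.25 = $3,013.50; Option 2 costs 6 × $732.96 + $200.00 = $4,597.76.
Option 1 is cheaper by $4,597.76 − $3,013.50 = $1,584.26.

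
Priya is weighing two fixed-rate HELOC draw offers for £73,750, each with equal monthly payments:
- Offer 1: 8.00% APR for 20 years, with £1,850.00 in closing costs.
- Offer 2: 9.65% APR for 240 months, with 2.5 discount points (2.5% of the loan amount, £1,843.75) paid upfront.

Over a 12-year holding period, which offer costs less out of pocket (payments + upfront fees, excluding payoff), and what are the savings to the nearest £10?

Offer 1: monthly rate = 8%/12 = 0.0066667; payment = 73,750 × 0.0066667 / (1 − (1+0.0066667)^−240) = £616.87.
Offer 2: monthly rate = 9.65%/12 = 0.0080417; payment = 73,750 × 0.0080417 / (1 − (1+0.0080417)^−240) = £694.69.
Over 144 months: Offer 1 costs 144 × £616.87 + £1,850.00 = £90,679.28; Offer 2 costs 144 × £694.69 + £1,843.75 = £101,879.11.
Offer 1 is cheaper by £101,879.11 − £90,679.28 = £11,199.83.

Offer 1 by £11,200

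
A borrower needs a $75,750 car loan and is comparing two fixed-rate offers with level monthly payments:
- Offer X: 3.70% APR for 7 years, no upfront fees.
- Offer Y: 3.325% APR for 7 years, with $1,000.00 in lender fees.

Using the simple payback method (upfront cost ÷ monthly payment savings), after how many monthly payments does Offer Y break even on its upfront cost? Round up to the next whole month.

78 months

Offer X: at 3.70% the monthly rate is 0.0030833, so the payment is 75,750 × 0.0030833 / (1 − 1.0030833^−84) = $1,024.98.
Offer Y: at 3.325% the monthly rate is 0.0027708, so the payment is 75,750 × 0.0027708 / (1 − 1.0027708^−84) = $1,012.04.
Monthly savings = $1,024.98 − $1,012.04 = $12.94.
Break-even = $1,000.00 / $12.94 = 77.28 → 78 months.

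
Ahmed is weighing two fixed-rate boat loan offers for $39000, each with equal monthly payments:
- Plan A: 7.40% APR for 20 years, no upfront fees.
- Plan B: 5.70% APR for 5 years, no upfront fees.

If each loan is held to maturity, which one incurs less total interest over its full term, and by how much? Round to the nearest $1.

Plan A: at 7.40% the monthly rate is 0.0061667, so the payment is 39,000 × 0.0061667 / (1 − 1.0061667^−240) = $311.80.
Total interest on Plan A = 240 × $311.80 − $39,000 = $35,832.00.
Plan B: monthly rate = 5.7%/12 = 0.0047500; payment = 39,000 × 0.0047500 / (1 − (1+0.0047500)^−60) = $748.55.
Total interest on Plan B = 60 × $748.55 − $39,000 = $5,913.00.
Plan B is lower by $29,919.00.

Plan B by $29,919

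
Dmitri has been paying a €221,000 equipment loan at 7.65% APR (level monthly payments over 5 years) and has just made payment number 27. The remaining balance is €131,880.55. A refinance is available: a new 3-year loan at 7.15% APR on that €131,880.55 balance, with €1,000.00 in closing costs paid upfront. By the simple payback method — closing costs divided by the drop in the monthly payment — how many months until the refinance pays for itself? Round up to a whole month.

Current payment = 221,000 × 7.65%/12 / (1 − (1+0.0063750)^−60) = €4,444.16.
Refinanced payment = 131,880.55 × 0.0059583 / (1 − (1+0.0059583)^−36) = €4,081.14.
Monthly savings = €4,444.16 − €4,081.14 = €363.02.
Break-even = €1,000.00 / €363.02 = 2.75 → 3 months.

3 months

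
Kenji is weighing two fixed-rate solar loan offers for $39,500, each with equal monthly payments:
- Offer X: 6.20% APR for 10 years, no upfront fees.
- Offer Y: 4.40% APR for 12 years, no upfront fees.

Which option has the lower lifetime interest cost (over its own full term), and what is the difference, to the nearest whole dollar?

Offer Y by $2,189

Offer X: monthly rate = 6.2%/12 = 0.0051667; payment = 39,500 × 0.0051667 / (1 − (1+0.0051667)^−120) = $442.51.
Total interest on Offer X = 120 × $442.51 − $39,500 = $13,601.20.
Offer Y: monthly rate = 4.4%/12 = 0.0036667; payment = 39,500 × 0.0036667 / (1 − (1+0.0036667)^−144) = $353.56.
Total interest on Offer Y = 144 × $353.56 − $39,500 = $11,412.64.
Offer Y is lower by $2,188.56.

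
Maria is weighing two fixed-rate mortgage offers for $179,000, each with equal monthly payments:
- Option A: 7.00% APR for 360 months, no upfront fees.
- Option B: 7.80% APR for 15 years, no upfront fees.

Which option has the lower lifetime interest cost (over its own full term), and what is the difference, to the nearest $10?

Option A: monthly rate = 7%/12 = 0.0058333; payment = 179,000 × 0.0058333 / (1 − (1+0.0058333)^−360) = $1,190.89.
Total interest on Option A = 360 × $1,190.89 − $179,000 = $249,720.40.
Option B: at 7.80% the monthly rate is 0.0065000, so the payment is 179,000 × 0.0065000 / (1 − 1.0065000^−180) = $1,690.01.
Total interest on Option B = 180 × $1,690.01 − $179,000 = $125,201.80.
Option B is lower by $124,518.60.

Option B by $124,520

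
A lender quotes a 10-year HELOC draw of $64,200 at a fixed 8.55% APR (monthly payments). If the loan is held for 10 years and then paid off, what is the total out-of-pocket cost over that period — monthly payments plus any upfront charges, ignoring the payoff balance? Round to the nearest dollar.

$95,725

Monthly rate = 8.55%/12 = 0.0071250; payment = 64,200 × 0.0071250 / (1 − (1+0.0071250)^−120) = $797.71.
Total outlay = 120 × $797.71 = $95,725.20.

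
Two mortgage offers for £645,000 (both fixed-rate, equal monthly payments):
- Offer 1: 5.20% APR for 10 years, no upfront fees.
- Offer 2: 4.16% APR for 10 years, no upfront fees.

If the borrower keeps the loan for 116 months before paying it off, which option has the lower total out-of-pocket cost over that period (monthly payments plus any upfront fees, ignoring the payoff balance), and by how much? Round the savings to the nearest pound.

Offer 2 by £37,698

Offer 1: at 5.20% the monthly rate is 0.0043333, so the payment is 645,000 × 0.0043333 / (1 − 1.0043333^−120) = £6,904.45.
Offer 2: monthly rate = 4.16%/12 = 0.0034667; payment = 645,000 × 0.0034667 / (1 − (1+0.0034667)^−120) = £6,579.47.
Over 116 months: Offer 1 costs 116 × £6,904.45 = £800,916.20; Offer 2 costs 116 × £6,579.47 = £763,218.52.
Offer 2 is cheaper by £800,916.20 − £763,218.52 = £37,697.68.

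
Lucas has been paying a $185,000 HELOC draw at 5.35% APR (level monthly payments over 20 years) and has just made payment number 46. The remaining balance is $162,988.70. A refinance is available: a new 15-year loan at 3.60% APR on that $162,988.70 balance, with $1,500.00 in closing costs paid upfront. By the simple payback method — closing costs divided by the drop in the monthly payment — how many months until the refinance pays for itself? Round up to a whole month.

Current payment = 185,000 × 5.35%/12 / (1 − (1+0.0044583)^−240) = $1,256.97.
Refinanced payment = 162,988.70 × 0.0030000 / (1 − (1+0.0030000)^−180) = $1,173.20.
Monthly savings = $1,256.97 − $1,173.20 = $83.77.
Break-even = $1,500.00 / $83.77 = 17.91 → 18 months.

18 months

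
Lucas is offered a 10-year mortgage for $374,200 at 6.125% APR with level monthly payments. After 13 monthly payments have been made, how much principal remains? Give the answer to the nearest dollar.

$343,797

With monthly rate i = 6.125%/12 = 0.0051042, the balance after k of n payments is P · [(1+i)^n − (1+i)^k] / [(1+i)^n − 1].
(1+0.0051042)^120 = 1.84216617 and (1+0.0051042)^13 = 1.06842478, so the balance is 374,200 × (1.84216617 − 1.06842478) / (1.84216617 − 1) = $343,796.79.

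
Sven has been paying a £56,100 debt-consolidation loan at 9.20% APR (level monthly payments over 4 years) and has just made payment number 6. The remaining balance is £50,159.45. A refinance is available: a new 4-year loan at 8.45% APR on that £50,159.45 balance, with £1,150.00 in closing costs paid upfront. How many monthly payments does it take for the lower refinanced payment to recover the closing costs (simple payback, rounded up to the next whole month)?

7 months

Current payment = 56,100 × 9.2%/12 / (1 − (1+0.0076667)^−48) = £1,401.38.
Refinanced payment = 50,159.45 × 0.0070417 / (1 − (1+0.0070417)^−48) = £1,235.16.
Monthly savings = £1,401.38 − £1,235.16 = £166.22.
Break-even = £1,150.00 / £166.22 = 6.92 → 7 months.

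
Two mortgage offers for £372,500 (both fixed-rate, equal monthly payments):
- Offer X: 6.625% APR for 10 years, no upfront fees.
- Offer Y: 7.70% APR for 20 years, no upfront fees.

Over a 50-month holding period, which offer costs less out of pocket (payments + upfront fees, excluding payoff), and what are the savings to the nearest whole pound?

Offer X: monthly rate = 6.625%/12 = 0.0055208; payment = 372,500 × 0.0055208 / (1 − (1+0.0055208)^−120) = £4,253.39.
Offer Y: monthly rate = 7.7%/12 = 0.0064167; payment = 372,500 × 0.0064167 / (1 − (1+0.0064167)^−240) = £3,046.55.
Over 50 months: Offer X costs 50 × £4,253.39 = £212,669.50; Offer Y costs 50 × £3,046.55 = £152,327.50.
Offer Y is cheaper by £212,669.50 − £152,327.50 = £60,342.00.

Offer Y by £60,342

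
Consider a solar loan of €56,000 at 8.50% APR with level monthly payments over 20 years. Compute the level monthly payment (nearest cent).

Monthly rate = 8.5%/12 = 0.0070833; payment = 56,000 × 0.0070833 / (1 − (1+0.0070833)^−240) = €485.98.

€485.98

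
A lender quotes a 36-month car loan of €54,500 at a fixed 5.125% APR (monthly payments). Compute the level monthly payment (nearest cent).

Monthly rate = 5.125%/12 = 0.0042708; payment = 54,500 × 0.0042708 / (1 − (1+0.0042708)^−36) = €1,636.47.

€1,636.47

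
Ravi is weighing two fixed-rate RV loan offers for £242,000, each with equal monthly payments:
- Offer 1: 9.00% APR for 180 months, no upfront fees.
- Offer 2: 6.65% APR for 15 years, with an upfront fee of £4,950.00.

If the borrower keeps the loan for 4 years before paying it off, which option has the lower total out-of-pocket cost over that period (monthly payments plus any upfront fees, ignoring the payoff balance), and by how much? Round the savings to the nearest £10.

Offer 2 by £10,720

Offer 1: monthly rate = 9%/12 = 0.0075000; payment = 242,000 × 0.0075000 / (1 − (1+0.0075000)^−180) = £2,454.53.
Offer 2: monthly rate = 6.65%/12 = 0.0055417; payment = 242,000 × 0.0055417 / (1 − (1+0.0055417)^−180) = £2,128.09.
Over 48 months: Offer 1 costs 48 × £2,454.53 = £117,817.44; Offer 2 costs 48 × £2,128.09 + £4,950.00 = £107,098.32.
Offer 2 is cheaper by £117,817.44 − £107,098.32 = £10,719.12.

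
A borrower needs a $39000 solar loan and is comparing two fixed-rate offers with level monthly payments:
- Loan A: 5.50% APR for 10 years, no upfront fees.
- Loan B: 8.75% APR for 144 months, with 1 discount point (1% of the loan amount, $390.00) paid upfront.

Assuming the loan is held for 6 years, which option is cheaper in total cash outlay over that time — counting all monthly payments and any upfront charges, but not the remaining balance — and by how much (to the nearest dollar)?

Loan A: at 5.50% the monthly rate is 0.0045833, so the payment is 39,000 × 0.0045833 / (1 − 1.0045833^−120) = $423.25.
Loan B: at 8.75% the monthly rate is 0.0072917, so the payment is 39,000 × 0.0072917 / (1 − 1.0072917^−144) = $438.36.
Over 72 months: Loan A costs 72 × $423.25 = $30,474.00; Loan B costs 72 × $438.36 + $390.00 = $31,951.92.
Loan A is cheaper by $31,951.92 − $30,474.00 = $1,477.92.

Loan A by $1,478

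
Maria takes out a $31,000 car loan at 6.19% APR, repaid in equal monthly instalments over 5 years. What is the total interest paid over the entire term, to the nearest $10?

$5,120

At 6.19% the monthly rate is 0.0051583, so the payment is 31,000 × 0.0051583 / (1 − 1.0051583^−60) = $602.06.
Total paid = 60 × $602.06 = $36,123.60; interest = $36,123.60 − $31,000 = $5,123.60.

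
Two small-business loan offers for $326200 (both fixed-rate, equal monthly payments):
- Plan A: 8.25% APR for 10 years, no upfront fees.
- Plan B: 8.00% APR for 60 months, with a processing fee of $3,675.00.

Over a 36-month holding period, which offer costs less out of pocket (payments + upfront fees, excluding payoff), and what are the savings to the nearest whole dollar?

Plan A: at 8.25% the monthly rate is 0.0068750, so the payment is 326,200 × 0.0068750 / (1 − 1.0068750^−120) = $4,000.93.
Plan B: monthly rate = 8%/12 = 0.0066667; payment = 326,200 × 0.0066667 / (1 − (1+0.0066667)^−60) = $6,614.16.
Over 36 months: Plan A costs 36 × $4,000.93 = $144,033.48; Plan B costs 36 × $6,614.16 + $3,675.00 = $241,784.76.
Plan A is cheaper by $241,784.76 − $144,033.48 = $97,751.28.

Plan A by $97,751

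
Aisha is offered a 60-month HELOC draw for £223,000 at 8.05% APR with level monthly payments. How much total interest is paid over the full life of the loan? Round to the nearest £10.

At 8.05% the monthly rate is 0.0067083, so the payment is 223,000 × 0.0067083 / (1 − 1.0067083^−60) = £4,526.97.
Total paid = 60 × £4,526.97 = £271,618.20; interest = £271,618.20 − £223,000 = £48,618.20.

£48,620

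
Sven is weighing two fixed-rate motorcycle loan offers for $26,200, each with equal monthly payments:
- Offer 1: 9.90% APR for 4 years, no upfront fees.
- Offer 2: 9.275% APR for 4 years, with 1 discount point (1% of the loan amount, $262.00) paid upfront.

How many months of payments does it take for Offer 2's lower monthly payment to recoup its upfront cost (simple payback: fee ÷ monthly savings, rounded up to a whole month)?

34 months

Offer 1: monthly rate = 9.9%/12 = 0.0082500; payment = 26,200 × 0.0082500 / (1 − (1+0.0082500)^−48) = $663.24.
Offer 2: monthly rate = 9.275%/12 = 0.0077292; payment = 26,200 × 0.0077292 / (1 − (1+0.0077292)^−48) = $655.41.
Monthly savings = $663.24 − $655.41 = $7.83.
Break-even = $262.00 / $7.83 = 33.46 → 34 months.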